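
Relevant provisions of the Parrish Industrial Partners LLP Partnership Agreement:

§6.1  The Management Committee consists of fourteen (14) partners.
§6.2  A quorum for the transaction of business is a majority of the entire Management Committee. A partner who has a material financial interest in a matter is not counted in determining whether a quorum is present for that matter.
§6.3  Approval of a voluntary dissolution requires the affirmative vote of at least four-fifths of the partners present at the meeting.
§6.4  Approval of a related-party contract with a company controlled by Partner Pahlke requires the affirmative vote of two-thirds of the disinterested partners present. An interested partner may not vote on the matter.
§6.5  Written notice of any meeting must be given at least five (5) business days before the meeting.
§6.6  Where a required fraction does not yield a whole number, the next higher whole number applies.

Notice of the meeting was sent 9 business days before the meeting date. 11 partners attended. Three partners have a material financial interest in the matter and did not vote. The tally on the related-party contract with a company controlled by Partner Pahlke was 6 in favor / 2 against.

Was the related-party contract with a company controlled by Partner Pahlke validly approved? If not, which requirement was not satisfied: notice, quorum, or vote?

Valid — all requirements satisfied.

Notice: 9 business days given; 5 required (9 ≥ 5). Satisfied.
Quorum: 11 present, but the 3 interested partners do not count, leaving 8. Quorum is 8. Satisfied.
Vote: the related-party contract with a company controlled by Partner Pahlke requires two-thirds of the disinterested partners present (11 − 3 = 8). 2/3 of 8 = 5.33, rounded up to 6, so 6 affirmative votes are needed; 6 voted in favor. Satisfied.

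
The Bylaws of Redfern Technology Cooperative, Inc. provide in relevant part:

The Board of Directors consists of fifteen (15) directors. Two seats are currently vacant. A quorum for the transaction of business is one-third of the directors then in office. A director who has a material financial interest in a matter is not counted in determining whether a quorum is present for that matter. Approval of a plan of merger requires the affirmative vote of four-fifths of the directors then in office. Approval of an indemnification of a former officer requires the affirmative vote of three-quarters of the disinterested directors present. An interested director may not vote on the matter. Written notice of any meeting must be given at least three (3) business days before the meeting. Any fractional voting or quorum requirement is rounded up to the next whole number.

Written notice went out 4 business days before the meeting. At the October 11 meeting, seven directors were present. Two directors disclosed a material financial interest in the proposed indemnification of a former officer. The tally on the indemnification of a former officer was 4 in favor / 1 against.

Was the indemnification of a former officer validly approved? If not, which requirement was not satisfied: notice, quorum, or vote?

Notice: 4 business days given; 3 required (4 ≥ 3). Satisfied.
Quorum: 7 present, but the 2 interested directors do not count, leaving 5. Quorum is 5. Satisfied.
Vote: the indemnification of a former officer requires three-fourths of the disinterested directors present (7 − 2 = 5). 3/4 of 5 = 3.75, rounded up to 4, so 4 affirmative votes are needed; 4 voted in favor. Satisfied.

Valid — all requirements satisfied.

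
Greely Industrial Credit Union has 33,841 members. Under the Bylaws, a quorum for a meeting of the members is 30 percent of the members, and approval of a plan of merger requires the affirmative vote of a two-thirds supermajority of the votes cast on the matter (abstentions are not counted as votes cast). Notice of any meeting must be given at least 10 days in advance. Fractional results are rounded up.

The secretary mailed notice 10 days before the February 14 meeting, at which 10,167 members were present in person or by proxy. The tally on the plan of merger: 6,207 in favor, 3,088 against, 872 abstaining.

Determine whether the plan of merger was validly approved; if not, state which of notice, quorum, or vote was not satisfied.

Notice: 10 days given; 10 required. Satisfied.
Quorum: 30% of 33,841 = 10,152.30, rounded up to 10,153; 10,167 present. Satisfied.
Vote: requires two-thirds of the votes cast (10,167 − 872 abstaining = 9,295); 2/3 of 9295 = 6196.67, rounded up to 6197, so 6,197 needed; 6,207 in favor. Satisfied.

Valid — all requirements satisfied.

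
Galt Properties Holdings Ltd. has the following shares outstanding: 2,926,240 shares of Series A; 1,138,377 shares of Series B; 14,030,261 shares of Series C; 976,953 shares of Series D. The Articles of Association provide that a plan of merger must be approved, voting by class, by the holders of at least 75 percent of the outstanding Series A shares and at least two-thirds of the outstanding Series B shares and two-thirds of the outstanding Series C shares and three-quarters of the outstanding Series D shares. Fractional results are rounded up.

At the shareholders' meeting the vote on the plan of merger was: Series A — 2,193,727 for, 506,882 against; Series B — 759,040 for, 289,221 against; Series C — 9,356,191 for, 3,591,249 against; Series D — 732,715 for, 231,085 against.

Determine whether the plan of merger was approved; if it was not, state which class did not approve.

Not approved — the Series A shares did not give the required vote.

Series A: 3/4 of 2926240 = 2194680; 2,194,680 required, 2,193,727 in favor — not approved.
Series B: 2/3 of 1138377 = 758918; 758,918 required, 759,040 in favor — approved.
Series C: 2/3 of 14030261 = 9353507.33, rounded up to 9353508; 9,353,508 required, 9,356,191 in favor — approved.
Series D: 3/4 of 976953 = 732714.75, rounded up to 732715; 732,715 required, 732,715 in favor — approved.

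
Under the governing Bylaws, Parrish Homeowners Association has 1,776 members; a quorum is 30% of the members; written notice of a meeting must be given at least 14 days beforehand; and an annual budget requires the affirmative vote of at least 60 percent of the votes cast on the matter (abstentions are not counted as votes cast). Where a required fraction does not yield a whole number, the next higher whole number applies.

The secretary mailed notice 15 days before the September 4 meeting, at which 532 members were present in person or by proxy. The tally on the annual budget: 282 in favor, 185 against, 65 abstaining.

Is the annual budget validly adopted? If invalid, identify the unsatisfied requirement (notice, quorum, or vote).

Invalid — quorum requirement not satisfied.

Notice: 15 days given; 14 required. Satisfied.
Quorum: 30% of 1,776 = 532.80, rounded up to 533; 532 present. Not satisfied.
Vote: requires three-fifths of the votes cast (532 − 65 abstaining = 467); 3/5 of 467 = 280.20, rounded up to 281, so 281 needed; 282 in favor. Satisfied.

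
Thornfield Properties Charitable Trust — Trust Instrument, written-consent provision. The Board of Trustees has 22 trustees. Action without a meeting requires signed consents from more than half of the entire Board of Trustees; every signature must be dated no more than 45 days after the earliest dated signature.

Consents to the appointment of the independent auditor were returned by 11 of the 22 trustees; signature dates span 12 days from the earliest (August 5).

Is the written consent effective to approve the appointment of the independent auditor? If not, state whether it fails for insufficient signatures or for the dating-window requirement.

Signatures required: more than half of 22 — a majority of 22 is 12, so 12 needed; 11 signed. Insufficient.
Dating window: the latest signature is 12 days after the earliest; the limit is 45 days. Within the window.

Not effective — insufficient signatures.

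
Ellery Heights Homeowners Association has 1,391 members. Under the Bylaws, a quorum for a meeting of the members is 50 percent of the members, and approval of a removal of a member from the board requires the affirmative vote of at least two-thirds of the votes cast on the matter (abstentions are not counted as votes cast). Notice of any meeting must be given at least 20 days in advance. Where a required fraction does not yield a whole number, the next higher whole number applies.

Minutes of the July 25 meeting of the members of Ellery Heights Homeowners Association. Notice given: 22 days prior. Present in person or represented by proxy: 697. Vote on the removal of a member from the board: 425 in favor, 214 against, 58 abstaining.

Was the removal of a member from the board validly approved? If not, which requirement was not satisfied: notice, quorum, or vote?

Invalid — vote requirement not satisfied.

Notice: 22 days given; 20 required. Satisfied.
Quorum: 50% of 1,391 = 695.50, rounded up to 696; 697 present. Satisfied.
Vote: requires two-thirds of the votes cast (697 − 58 abstaining = 639); 2/3 of 639 = 426, so 426 needed; 425 in favor. Not satisfied.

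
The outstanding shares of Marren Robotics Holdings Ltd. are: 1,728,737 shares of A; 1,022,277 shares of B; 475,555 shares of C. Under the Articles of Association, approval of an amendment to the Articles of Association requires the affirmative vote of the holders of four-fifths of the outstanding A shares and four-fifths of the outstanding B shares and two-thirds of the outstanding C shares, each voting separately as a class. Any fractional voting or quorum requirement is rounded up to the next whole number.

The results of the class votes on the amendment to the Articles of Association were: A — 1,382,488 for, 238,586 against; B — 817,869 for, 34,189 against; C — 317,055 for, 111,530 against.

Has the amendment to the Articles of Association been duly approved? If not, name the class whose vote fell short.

A: 4/5 of 1728737 = 1382989.60, rounded up to 1382990; 1,382,990 required, 1,382,488 in favor — not approved.
B: 4/5 of 1022277 = 817821.60, rounded up to 817822; 817,822 required, 817,869 in favor — approved.
C: 2/3 of 475555 = 317036.67, rounded up to 317037; 317,037 required, 317,055 in favor — approved.

Not approved — the A shares did not give the required vote.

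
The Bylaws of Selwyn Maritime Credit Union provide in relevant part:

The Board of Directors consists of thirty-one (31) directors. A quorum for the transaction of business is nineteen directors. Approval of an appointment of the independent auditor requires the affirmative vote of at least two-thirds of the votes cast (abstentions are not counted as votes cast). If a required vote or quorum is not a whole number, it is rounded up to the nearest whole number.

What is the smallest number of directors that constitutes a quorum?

The quorum is fixed at 19.

19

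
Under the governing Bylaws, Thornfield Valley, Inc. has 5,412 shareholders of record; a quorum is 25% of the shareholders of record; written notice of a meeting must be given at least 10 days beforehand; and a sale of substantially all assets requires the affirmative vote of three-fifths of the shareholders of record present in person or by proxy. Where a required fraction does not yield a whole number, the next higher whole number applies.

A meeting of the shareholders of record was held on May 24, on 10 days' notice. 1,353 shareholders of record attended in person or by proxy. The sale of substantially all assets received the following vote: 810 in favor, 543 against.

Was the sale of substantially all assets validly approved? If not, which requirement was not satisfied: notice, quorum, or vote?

Notice: 10 days given; 10 required. Satisfied.
Quorum: 25% of 5,412 = 1,353; 1,353 present. Satisfied.
Vote: requires three-fifths of those present (1,353); 3/5 of 1353 = 811.80, rounded up to 812, so 812 needed; 810 in favor. Not satisfied.

Invalid — vote requirement not satisfied.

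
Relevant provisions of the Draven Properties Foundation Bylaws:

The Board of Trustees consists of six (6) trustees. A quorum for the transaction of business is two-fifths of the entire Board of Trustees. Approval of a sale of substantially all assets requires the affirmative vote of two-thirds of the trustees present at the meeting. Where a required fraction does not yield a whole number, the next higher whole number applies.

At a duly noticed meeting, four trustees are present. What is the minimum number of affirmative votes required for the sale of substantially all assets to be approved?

3

The sale of substantially all assets requires two-thirds of the trustees present (4).
2/3 of 4 = 2.67, rounded up to 3.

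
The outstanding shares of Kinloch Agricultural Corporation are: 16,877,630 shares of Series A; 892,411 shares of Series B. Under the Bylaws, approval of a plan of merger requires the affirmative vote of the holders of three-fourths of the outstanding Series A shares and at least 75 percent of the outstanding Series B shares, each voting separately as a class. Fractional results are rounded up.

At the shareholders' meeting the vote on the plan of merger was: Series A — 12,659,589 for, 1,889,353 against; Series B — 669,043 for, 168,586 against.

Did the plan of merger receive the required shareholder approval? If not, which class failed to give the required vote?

Not approved — the Series B shares did not give the required vote.

Series A: 3/4 of 16877630 = 12658222.50, rounded up to 12658223; 12,658,223 required, 12,659,589 in favor — approved.
Series B: 3/4 of 892411 = 669308.25, rounded up to 669309; 669,309 required, 669,043 in favor — not approved.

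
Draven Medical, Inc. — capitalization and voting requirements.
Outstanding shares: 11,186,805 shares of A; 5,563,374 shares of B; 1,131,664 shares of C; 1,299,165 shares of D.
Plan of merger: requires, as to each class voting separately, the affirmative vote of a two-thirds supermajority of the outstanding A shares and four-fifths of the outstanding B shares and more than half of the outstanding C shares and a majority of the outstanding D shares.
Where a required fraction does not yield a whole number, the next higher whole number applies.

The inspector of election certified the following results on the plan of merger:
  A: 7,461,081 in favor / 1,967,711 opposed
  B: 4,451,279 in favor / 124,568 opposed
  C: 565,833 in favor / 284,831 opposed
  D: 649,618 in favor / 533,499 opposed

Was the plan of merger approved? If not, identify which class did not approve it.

A: 2/3 of 11186805 = 7457870; 7,457,870 required, 7,461,081 in favor — approved.
B: 4/5 of 5563374 = 4450699.20, rounded up to 4450700; 4,450,700 required, 4,451,279 in favor — approved.
C: a majority of 1131664 is 565833; 565,833 required, 565,833 in favor — approved.
D: a majority of 1299165 is 649583; 649,583 required, 649,618 in favor — approved.

Approved — every class gave the required vote.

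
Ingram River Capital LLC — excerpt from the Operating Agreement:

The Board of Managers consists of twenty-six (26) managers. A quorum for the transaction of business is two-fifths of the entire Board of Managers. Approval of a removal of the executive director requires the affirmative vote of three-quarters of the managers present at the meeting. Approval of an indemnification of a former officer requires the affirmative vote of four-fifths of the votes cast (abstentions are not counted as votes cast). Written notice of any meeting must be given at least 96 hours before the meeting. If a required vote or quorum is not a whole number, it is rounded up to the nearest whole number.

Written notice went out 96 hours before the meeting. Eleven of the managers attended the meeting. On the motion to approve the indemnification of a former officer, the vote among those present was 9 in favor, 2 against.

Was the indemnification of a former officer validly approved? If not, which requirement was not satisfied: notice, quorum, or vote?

Valid — all requirements satisfied.

Notice: 96 hours given; 96 required (96 ≥ 96). Satisfied.
Quorum: 11 present; quorum is 11. Satisfied.
Vote: the indemnification of a former officer requires four-fifths of the votes cast (11). 4/5 of 11 = 8.80, rounded up to 9, so 9 affirmative votes are needed; 9 voted in favor. Satisfied.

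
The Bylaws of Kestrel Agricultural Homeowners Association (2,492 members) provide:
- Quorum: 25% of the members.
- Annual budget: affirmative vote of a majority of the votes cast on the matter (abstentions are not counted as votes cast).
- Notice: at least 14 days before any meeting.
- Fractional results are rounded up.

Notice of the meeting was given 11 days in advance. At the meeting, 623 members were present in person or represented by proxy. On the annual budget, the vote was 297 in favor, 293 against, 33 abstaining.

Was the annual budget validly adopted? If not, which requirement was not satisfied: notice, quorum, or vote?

Invalid — notice requirement not satisfied.

Notice: 11 days given; 14 required. Not satisfied.
Quorum: 25% of 2,492 = 623; 623 present. Satisfied.
Vote: requires a majority of the votes cast (623 − 33 abstaining = 590); a majority of 590 is 296, so 296 needed; 297 in favor. Satisfied.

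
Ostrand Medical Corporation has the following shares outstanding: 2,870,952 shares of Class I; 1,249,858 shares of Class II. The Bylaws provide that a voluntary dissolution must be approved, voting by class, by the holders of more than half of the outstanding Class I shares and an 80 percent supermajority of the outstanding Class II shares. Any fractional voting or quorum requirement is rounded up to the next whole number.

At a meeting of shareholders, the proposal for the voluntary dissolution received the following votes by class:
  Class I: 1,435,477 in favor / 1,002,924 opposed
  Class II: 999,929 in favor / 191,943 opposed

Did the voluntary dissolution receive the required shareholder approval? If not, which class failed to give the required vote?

Class I: a majority of 2870952 is 1435477; 1,435,477 required, 1,435,477 in favor — approved.
Class II: 4/5 of 1249858 = 999886.40, rounded up to 999887; 999,887 required, 999,929 in favor — approved.

Approved — every class gave the required vote.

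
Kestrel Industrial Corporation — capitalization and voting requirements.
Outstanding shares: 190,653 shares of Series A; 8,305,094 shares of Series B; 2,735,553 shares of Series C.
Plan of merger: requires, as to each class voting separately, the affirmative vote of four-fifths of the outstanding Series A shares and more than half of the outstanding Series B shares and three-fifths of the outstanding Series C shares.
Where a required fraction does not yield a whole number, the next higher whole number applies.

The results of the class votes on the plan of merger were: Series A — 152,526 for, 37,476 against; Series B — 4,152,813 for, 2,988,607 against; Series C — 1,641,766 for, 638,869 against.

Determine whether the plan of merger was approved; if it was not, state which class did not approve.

Approved — every class gave the required vote.

Series A: 4/5 of 190653 = 152522.40, rounded up to 152523; 152,523 required, 152,526 in favor — approved.
Series B: a majority of 8305094 is 4152548; 4,152,548 required, 4,152,813 in favor — approved.
Series C: 3/5 of 2735553 = 1641331.80, rounded up to 1641332; 1,641,332 required, 1,641,766 in favor — approved.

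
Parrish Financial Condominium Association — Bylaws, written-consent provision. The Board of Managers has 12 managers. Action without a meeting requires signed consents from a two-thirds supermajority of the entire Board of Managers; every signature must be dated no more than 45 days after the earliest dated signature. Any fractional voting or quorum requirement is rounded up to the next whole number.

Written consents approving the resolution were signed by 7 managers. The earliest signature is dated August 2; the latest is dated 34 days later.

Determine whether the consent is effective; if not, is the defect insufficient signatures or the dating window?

Signatures required: a two-thirds supermajority of 12 — 2/3 of 12 = 8, so 8 needed; 7 signed. Insufficient.
Dating window: the latest signature is 34 days after the earliest; the limit is 45 days. Within the window.

Not effective — insufficient signatures.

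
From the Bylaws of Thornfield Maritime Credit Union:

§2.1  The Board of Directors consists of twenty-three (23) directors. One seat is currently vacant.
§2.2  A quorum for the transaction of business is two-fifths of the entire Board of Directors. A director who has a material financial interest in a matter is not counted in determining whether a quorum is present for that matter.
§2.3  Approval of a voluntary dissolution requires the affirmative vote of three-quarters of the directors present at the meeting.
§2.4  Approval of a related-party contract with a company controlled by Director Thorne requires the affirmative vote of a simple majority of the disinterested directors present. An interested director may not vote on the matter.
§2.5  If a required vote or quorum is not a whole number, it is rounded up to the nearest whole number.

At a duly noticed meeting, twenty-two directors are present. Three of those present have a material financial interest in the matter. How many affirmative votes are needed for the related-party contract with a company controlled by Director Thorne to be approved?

The related-party contract with a company controlled by Director Thorne requires a majority of the disinterested directors present (22 − 3 = 19).
A majority of 19 is 10.

10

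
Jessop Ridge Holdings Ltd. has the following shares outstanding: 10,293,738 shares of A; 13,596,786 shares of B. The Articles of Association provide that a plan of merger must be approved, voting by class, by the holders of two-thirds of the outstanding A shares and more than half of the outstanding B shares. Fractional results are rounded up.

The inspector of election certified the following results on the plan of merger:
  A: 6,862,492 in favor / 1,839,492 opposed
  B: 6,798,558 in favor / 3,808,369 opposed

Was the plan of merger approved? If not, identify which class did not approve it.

A: 2/3 of 10293738 = 6862492; 6,862,492 required, 6,862,492 in favor — approved.
B: a majority of 13596786 is 6798394; 6,798,394 required, 6,798,558 in favor — approved.

Approved — every class gave the required vote.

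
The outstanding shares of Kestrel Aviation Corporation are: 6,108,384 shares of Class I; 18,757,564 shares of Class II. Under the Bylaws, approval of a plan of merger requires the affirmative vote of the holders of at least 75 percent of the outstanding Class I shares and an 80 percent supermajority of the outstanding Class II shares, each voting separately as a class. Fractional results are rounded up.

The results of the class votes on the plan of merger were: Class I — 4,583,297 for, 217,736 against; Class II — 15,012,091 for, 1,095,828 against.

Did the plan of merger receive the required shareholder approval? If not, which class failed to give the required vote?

Approved — every class gave the required vote.

Class I: 3/4 of 6108384 = 4581288; 4,581,288 required, 4,583,297 in favor — approved.
Class II: 4/5 of 18757564 = 15006051.20, rounded up to 15006052; 15,006,052 required, 15,012,091 in favor — approved.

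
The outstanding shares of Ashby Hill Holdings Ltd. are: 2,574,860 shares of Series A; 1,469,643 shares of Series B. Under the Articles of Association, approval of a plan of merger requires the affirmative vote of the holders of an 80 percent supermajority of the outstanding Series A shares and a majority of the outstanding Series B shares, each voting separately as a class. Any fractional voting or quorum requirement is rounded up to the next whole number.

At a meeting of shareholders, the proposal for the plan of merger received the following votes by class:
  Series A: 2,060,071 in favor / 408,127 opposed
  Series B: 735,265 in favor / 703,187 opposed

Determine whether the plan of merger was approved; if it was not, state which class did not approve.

Approved — every class gave the required vote.

Series A: 4/5 of 2574860 = 2059888; 2,059,888 required, 2,060,071 in favor — approved.
Series B: a majority of 1469643 is 734822; 734,822 required, 735,265 in favor — approved.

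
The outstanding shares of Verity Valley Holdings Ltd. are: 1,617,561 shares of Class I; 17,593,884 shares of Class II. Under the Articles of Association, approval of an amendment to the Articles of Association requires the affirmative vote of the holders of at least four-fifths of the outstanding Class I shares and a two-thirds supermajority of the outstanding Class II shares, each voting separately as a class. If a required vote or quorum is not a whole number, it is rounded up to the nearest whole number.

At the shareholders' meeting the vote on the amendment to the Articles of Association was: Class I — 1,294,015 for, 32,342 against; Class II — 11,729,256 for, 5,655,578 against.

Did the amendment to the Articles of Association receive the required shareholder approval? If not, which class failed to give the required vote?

Not approved — the Class I shares did not give the required vote.

Class I: 4/5 of 1617561 = 1294048.80, rounded up to 1294049; 1,294,049 required, 1,294,015 in favor — not approved.
Class II: 2/3 of 17593884 = 11729256; 11,729,256 required, 11,729,256 in favor — approved.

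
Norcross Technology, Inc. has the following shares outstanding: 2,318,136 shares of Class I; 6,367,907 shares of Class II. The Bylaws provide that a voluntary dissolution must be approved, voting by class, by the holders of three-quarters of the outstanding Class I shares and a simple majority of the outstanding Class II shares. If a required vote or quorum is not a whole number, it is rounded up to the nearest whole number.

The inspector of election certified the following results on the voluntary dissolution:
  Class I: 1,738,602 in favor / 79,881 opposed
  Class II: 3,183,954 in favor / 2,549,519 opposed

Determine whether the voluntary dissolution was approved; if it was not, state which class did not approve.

Class I: 3/4 of 2318136 = 1738602; 1,738,602 required, 1,738,602 in favor — approved.
Class II: a majority of 6367907 is 3183954; 3,183,954 required, 3,183,954 in favor — approved.

Approved — every class gave the required vote.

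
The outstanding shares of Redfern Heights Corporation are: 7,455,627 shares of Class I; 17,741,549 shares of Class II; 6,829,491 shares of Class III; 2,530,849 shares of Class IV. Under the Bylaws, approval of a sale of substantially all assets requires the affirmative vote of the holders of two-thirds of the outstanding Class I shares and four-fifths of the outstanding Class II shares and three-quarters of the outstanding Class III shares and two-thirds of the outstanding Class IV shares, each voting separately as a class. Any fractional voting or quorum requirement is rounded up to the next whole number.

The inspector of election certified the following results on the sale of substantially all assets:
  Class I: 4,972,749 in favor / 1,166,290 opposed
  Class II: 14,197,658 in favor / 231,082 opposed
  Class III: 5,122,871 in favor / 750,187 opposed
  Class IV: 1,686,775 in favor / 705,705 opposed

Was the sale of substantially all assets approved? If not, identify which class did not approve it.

Not approved — the Class IV shares did not give the required vote.

Class I: 2/3 of 7455627 = 4970418; 4,970,418 required, 4,972,749 in favor — approved.
Class II: 4/5 of 17741549 = 14193239.20, rounded up to 14193240; 14,193,240 required, 14,197,658 in favor — approved.
Class III: 3/4 of 6829491 = 5122118.25, rounded up to 5122119; 5,122,119 required, 5,122,871 in favor — approved.
Class IV: 2/3 of 2530849 = 1687232.67, rounded up to 1687233; 1,687,233 required, 1,686,775 in favor — not approved.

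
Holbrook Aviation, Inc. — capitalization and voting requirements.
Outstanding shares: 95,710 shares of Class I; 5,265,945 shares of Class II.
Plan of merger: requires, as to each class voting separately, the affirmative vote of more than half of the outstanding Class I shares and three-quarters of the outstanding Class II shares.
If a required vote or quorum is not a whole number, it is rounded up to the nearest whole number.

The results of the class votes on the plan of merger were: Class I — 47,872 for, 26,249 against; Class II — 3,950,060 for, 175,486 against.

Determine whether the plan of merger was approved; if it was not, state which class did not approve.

Approved — every class gave the required vote.

Class I: a majority of 95710 is 47856; 47,856 required, 47,872 in favor — approved.
Class II: 3/4 of 5265945 = 3949458.75, rounded up to 3949459; 3,949,459 required, 3,950,060 in favor — approved.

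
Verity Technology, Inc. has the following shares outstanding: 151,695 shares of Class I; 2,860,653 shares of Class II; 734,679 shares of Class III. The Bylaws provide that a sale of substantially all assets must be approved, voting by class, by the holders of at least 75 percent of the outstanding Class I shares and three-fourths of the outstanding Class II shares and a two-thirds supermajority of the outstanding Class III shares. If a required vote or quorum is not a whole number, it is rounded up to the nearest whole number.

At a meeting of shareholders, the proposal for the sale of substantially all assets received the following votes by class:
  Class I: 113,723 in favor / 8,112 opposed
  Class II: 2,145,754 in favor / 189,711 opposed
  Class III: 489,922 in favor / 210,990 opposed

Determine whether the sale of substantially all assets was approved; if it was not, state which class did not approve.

Not approved — the Class I shares did not give the required vote.

Class I: 3/4 of 151695 = 113771.25, rounded up to 113772; 113,772 required, 113,723 in favor — not approved.
Class II: 3/4 of 2860653 = 2145489.75, rounded up to 2145490; 2,145,490 required, 2,145,754 in favor — approved.
Class III: 2/3 of 734679 = 489786; 489,786 required, 489,922 in favor — approved.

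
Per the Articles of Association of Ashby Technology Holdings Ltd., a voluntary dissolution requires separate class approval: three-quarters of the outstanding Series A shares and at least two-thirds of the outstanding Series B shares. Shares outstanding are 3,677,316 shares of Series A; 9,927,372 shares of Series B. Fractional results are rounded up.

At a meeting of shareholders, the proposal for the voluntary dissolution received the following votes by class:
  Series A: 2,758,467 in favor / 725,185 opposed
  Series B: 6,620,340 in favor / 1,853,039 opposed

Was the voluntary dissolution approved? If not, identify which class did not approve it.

Approved — every class gave the required vote.

Series A: 3/4 of 3677316 = 2757987; 2,757,987 required, 2,758,467 in favor — approved.
Series B: 2/3 of 9927372 = 6618248; 6,618,248 required, 6,620,340 in favor — approved.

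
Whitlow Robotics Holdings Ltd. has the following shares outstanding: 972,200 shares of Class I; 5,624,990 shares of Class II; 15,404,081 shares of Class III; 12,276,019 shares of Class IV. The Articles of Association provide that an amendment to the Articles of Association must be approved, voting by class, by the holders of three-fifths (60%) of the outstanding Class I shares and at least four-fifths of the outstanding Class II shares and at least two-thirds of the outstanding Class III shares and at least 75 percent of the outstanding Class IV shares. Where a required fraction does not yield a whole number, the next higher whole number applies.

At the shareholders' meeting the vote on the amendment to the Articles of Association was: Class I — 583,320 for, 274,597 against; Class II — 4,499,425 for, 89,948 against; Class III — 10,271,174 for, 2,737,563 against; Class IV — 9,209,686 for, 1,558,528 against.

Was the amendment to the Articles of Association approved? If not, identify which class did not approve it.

Not approved — the Class II shares did not give the required vote.

Class I: 3/5 of 972200 = 583320; 583,320 required, 583,320 in favor — approved.
Class II: 4/5 of 5624990 = 4499992; 4,499,992 required, 4,499,425 in favor — not approved.
Class III: 2/3 of 15404081 = 10269387.33, rounded up to 10269388; 10,269,388 required, 10,271,174 in favor — approved.
Class IV: 3/4 of 12276019 = 9207014.25, rounded up to 9207015; 9,207,015 required, 9,209,686 in favor — approved.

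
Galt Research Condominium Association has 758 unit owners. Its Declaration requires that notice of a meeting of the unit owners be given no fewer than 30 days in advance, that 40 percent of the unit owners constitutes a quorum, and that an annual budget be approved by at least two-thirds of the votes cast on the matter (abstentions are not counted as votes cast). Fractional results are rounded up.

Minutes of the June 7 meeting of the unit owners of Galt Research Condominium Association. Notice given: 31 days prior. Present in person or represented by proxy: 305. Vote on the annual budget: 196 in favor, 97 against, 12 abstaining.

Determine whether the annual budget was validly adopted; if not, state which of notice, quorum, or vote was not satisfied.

Notice: 31 days given; 30 required. Satisfied.
Quorum: 40% of 758 = 303.20, rounded up to 304; 305 present. Satisfied.
Vote: requires two-thirds of the votes cast (305 − 12 abstaining = 293); 2/3 of 293 = 195.33, rounded up to 196, so 196 needed; 196 in favor. Satisfied.

Valid — all requirements satisfied.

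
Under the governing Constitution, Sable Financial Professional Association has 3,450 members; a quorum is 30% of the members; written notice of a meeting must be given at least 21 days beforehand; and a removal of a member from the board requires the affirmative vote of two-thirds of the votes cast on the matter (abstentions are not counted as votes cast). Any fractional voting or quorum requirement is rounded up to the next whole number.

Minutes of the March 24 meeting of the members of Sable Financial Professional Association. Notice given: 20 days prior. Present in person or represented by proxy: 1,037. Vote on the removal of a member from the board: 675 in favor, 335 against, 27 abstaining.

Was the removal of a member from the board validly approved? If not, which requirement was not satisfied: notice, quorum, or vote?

Invalid — notice requirement not satisfied.

Notice: 20 days given; 21 required. Not satisfied.
Quorum: 30% of 3,450 = 1,035; 1,037 present. Satisfied.
Vote: requires two-thirds of the votes cast (1,037 − 27 abstaining = 1,010); 2/3 of 1010 = 673.33, rounded up to 674, so 674 needed; 675 in favor. Satisfied.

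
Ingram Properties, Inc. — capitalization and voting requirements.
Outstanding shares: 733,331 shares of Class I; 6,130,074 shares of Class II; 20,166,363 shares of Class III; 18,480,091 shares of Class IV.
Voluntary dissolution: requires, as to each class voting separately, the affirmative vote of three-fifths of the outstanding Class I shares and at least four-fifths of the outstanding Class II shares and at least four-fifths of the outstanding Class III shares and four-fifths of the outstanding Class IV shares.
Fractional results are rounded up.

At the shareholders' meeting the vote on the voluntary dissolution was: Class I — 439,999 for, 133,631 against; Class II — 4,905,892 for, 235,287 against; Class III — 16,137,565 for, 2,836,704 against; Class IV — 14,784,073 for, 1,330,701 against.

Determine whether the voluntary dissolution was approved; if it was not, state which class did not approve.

Approved — every class gave the required vote.

Class I: 3/5 of 733331 = 439998.60, rounded up to 439999; 439,999 required, 439,999 in favor — approved.
Class II: 4/5 of 6130074 = 4904059.20, rounded up to 4904060; 4,904,060 required, 4,905,892 in favor — approved.
Class III: 4/5 of 20166363 = 16133090.40, rounded up to 16133091; 16,133,091 required, 16,137,565 in favor — approved.
Class IV: 4/5 of 18480091 = 14784072.80, rounded up to 14784073; 14,784,073 required, 14,784,073 in favor — approved.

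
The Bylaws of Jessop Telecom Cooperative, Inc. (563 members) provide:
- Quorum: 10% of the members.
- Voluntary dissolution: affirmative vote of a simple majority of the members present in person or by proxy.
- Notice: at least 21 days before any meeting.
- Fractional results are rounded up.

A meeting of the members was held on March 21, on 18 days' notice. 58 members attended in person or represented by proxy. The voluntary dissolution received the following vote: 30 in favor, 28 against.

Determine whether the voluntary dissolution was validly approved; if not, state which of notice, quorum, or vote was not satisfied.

Notice: 18 days given; 21 required. Not satisfied.
Quorum: 10% of 563 = 56.30, rounded up to 57; 58 present. Satisfied.
Vote: requires a majority of those present (58); a majority of 58 is 30, so 30 needed; 30 in favor. Satisfied.

Invalid — notice requirement not satisfied.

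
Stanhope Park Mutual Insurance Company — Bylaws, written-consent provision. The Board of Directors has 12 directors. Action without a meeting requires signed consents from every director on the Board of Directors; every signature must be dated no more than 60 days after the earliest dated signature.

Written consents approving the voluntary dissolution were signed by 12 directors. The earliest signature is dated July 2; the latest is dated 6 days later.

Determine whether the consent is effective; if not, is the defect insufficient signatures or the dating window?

Effective — both the signature and dating-window requirements are satisfied.

Signatures required: the unanimous vote of 12 — unanimous means all 12, so 12 needed; 12 signed. Sufficient.
Dating window: the latest signature is 6 days after the earliest; the limit is 60 days. Within the window.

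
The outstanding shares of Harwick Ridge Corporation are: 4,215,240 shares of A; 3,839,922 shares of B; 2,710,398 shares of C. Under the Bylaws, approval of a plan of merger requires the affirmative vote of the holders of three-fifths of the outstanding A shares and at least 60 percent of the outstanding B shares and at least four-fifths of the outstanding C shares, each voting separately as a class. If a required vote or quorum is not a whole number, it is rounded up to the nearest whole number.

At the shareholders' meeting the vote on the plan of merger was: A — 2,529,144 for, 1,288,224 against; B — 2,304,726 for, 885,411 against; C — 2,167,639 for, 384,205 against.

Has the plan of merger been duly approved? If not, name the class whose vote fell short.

A: 3/5 of 4215240 = 2529144; 2,529,144 required, 2,529,144 in favor — approved.
B: 3/5 of 3839922 = 2303953.20, rounded up to 2303954; 2,303,954 required, 2,304,726 in favor — approved.
C: 4/5 of 2710398 = 2168318.40, rounded up to 2168319; 2,168,319 required, 2,167,639 in favor — not approved.

Not approved — the C shares did not give the required vote.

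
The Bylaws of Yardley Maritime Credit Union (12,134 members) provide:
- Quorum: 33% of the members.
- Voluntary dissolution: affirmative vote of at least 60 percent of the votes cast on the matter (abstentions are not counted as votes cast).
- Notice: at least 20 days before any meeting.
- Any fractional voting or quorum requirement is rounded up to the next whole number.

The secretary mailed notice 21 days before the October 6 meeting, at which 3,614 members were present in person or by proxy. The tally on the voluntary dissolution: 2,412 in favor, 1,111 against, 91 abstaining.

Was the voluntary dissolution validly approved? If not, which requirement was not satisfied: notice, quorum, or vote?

Notice: 21 days given; 20 required. Satisfied.
Quorum: 33% of 12,134 = 4,004.22, rounded up to 4,005; 3,614 present. Not satisfied.
Vote: requires three-fifths of the votes cast (3,614 − 91 abstaining = 3,523); 3/5 of 3523 = 2113.80, rounded up to 2114, so 2,114 needed; 2,412 in favor. Satisfied.

Invalid — quorum requirement not satisfied.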